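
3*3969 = 11907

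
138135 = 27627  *5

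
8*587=4696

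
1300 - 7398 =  - 6098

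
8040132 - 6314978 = 1725154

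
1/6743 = 1/6743 = 0.00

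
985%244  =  9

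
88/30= 44/15 = 2.93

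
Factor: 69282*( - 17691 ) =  - 1225667862 = - 2^1*3^4*1283^1*5897^1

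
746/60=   373/30 = 12.43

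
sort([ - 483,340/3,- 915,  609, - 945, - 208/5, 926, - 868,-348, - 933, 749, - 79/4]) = [- 945, - 933,-915, -868,-483,-348, - 208/5, - 79/4,340/3,609, 749 , 926]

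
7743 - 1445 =6298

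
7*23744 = 166208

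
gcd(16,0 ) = 16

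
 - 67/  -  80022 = 67/80022 = 0.00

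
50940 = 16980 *3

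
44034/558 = 78+ 85/93 =78.91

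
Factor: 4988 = 2^2 * 29^1  *43^1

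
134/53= 134/53= 2.53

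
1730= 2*865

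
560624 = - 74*(-7576)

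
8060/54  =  4030/27 = 149.26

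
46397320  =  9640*4813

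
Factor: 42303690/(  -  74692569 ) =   -  2^1 * 3^1 * 5^1*7^( - 1)*11^1* 13^1*19^1*23^( - 1 )*173^1 * 154643^ (-1 ) = - 14101230/24897523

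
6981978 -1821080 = 5160898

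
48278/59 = 818+16/59  =  818.27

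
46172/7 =6596 = 6596.00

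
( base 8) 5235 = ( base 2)101010011101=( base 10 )2717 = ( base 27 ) 3JH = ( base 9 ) 3648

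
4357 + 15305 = 19662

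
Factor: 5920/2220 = 8/3 = 2^3*3^ (  -  1 )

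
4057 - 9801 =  - 5744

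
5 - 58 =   -  53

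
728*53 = 38584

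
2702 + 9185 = 11887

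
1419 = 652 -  - 767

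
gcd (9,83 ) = 1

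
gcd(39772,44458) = 2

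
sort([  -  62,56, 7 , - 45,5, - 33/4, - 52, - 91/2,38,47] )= [ - 62, - 52, - 91/2, - 45, - 33/4, 5,  7, 38, 47,56 ] 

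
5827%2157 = 1513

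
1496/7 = 213 + 5/7 = 213.71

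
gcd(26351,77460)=1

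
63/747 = 7/83 = 0.08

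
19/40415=19/40415 = 0.00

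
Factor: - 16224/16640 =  - 2^ ( - 3)*3^1*5^( - 1)*13^1 = - 39/40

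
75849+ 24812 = 100661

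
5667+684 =6351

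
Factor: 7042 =2^1 * 7^1*503^1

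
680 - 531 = 149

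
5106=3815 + 1291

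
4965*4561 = 22645365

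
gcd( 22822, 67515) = 1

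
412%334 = 78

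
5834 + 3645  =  9479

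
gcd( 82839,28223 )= 1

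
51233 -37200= 14033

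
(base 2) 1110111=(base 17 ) 70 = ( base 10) 119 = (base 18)6B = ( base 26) 4f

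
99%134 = 99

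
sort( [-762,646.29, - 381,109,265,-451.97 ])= [ - 762,-451.97, - 381, 109,265, 646.29]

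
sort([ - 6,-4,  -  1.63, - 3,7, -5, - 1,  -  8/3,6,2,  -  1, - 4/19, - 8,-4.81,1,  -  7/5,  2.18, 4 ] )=[-8, -6, - 5, - 4.81, - 4,  -  3,-8/3, - 1.63 , - 7/5 , - 1 ,-1, - 4/19,1,  2,2.18,  4,6,7 ] 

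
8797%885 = 832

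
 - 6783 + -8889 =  - 15672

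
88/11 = 8 = 8.00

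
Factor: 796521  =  3^1 * 11^1*24137^1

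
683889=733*933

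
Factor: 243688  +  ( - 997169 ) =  - 753481 = - 211^1*3571^1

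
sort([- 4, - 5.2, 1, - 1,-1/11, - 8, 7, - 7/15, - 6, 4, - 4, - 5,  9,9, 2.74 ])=[ - 8, - 6 , - 5.2, - 5, - 4, - 4, - 1, - 7/15,-1/11,  1, 2.74 , 4,7, 9 , 9]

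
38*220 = 8360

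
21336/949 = 21336/949 = 22.48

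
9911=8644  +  1267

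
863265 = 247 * 3495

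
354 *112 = 39648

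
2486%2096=390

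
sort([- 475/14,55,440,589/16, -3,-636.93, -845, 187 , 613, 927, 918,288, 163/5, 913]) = [-845,-636.93,-475/14 , -3 , 163/5  ,  589/16 , 55,187,  288, 440, 613, 913, 918, 927]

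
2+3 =5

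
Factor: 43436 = 2^2*10859^1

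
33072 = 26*1272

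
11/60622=11/60622 = 0.00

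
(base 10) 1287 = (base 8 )2407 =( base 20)347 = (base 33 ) 160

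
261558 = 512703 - 251145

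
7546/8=943 + 1/4 = 943.25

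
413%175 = 63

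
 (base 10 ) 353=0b101100001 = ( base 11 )2A1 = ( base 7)1013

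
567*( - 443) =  - 251181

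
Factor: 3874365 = 3^3*5^1*11^1*2609^1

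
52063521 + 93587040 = 145650561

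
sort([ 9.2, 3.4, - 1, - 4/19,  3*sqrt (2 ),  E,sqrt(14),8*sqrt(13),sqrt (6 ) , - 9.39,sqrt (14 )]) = [ - 9.39, - 1,-4/19,sqrt(6),E,3.4, sqrt(14) , sqrt(14 ),3*sqrt(2), 9.2 , 8*sqrt( 13)]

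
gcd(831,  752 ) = 1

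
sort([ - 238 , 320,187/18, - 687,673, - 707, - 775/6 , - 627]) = [- 707, - 687,-627, - 238, - 775/6, 187/18, 320, 673 ] 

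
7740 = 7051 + 689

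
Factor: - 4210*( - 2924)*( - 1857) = -2^3 * 3^1*5^1 * 17^1 *43^1 * 421^1*619^1 = - 22859744280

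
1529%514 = 501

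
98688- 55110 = 43578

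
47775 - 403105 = -355330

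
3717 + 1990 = 5707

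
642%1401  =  642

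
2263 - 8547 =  - 6284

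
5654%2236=1182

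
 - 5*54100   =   - 270500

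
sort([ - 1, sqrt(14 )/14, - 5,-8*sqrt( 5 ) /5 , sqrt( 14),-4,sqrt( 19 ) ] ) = [-5 , - 4 , - 8*sqrt( 5 ) /5, - 1, sqrt( 14 ) /14,sqrt( 14),sqrt( 19 )] 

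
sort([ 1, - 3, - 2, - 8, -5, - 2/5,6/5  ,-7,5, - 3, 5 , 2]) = [-8,-7,-5 ,-3,-3 , - 2,-2/5, 1,  6/5, 2,5 , 5 ] 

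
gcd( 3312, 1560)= 24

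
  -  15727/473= - 34 + 355/473=- 33.25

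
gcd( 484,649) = 11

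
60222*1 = 60222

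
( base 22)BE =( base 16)100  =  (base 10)256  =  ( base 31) 88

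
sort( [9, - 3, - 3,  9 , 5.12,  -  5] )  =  [ - 5, - 3 , - 3,5.12,  9, 9]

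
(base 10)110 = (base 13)86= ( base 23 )4I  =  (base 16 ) 6e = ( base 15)75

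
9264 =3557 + 5707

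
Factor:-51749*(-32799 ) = 1697315451 = 3^1*13^1*29^2 * 51749^1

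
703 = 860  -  157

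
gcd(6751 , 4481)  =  1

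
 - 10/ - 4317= 10/4317=0.00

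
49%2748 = 49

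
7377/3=2459 =2459.00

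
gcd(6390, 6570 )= 90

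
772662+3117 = 775779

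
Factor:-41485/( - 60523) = 5^1*29^( - 1 )*2087^( -1) *8297^1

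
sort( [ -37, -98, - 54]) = [ - 98,-54, - 37]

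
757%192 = 181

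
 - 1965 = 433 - 2398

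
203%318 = 203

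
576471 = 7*82353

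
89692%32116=25460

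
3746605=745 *5029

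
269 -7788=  - 7519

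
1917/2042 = 1917/2042 = 0.94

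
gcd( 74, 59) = 1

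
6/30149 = 6/30149= 0.00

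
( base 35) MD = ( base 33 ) NO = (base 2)1100001111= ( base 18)279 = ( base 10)783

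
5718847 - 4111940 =1606907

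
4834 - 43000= - 38166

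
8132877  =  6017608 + 2115269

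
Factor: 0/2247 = 0^1 = 0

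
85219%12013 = 1128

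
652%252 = 148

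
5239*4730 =24780470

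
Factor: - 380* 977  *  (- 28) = 2^4 * 5^1*7^1*19^1 *977^1 = 10395280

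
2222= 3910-1688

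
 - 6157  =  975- 7132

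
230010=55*4182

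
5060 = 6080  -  1020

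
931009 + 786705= 1717714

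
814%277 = 260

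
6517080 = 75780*86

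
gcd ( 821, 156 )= 1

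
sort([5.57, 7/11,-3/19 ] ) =[-3/19, 7/11, 5.57 ] 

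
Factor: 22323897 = 3^3* 826811^1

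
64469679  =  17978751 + 46490928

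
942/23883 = 314/7961 = 0.04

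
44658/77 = 44658/77 = 579.97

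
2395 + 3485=5880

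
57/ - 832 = -1 + 775/832 = - 0.07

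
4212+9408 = 13620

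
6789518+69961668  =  76751186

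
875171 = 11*79561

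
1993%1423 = 570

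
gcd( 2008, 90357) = 1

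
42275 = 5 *8455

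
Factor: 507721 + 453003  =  960724 = 2^2*461^1*521^1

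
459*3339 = 1532601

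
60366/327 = 184 + 66/109 = 184.61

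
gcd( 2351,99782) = 1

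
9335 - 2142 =7193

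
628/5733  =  628/5733 = 0.11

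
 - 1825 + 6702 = 4877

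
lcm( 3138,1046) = 3138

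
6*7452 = 44712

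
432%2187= 432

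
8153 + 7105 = 15258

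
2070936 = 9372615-7301679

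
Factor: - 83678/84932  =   - 2^( - 1) * 7^1*17^ ( - 1 )*43^1*139^1*1249^(  -  1)=- 41839/42466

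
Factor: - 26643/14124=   -  83/44 = - 2^(- 2)*11^(-1 )*83^1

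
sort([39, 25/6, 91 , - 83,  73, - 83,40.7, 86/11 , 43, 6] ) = [ - 83, - 83,25/6, 6,86/11, 39, 40.7, 43, 73, 91]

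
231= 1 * 231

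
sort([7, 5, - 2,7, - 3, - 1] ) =[ - 3, - 2, - 1, 5,7,7]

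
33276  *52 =1730352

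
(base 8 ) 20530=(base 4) 2011120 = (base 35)6XV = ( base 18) 1864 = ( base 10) 8536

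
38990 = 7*5570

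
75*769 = 57675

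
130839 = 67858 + 62981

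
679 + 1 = 680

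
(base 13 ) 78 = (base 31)36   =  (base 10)99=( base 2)1100011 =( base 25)3o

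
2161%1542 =619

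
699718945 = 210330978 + 489387967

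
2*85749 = 171498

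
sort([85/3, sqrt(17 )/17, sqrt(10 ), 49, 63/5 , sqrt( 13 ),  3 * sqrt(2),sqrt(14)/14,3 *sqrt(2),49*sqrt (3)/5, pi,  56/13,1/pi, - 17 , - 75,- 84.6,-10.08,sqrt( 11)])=[ - 84.6 , - 75, - 17, - 10.08,sqrt( 17 ) /17,sqrt( 14)/14, 1/pi, pi, sqrt(10), sqrt( 11 ), sqrt( 13),  3 * sqrt( 2), 3*sqrt(2 ), 56/13, 63/5, 49*sqrt(3 )/5, 85/3, 49]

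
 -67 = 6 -73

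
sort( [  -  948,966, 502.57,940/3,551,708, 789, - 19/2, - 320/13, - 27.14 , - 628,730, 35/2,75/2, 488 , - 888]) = [ - 948, - 888,  -  628,  -  27.14,  -  320/13,  -  19/2,35/2,75/2, 940/3,488,502.57, 551 , 708, 730,789, 966]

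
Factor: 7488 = 2^6 * 3^2* 13^1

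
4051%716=471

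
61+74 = 135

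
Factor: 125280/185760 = 29^1*43^( - 1) = 29/43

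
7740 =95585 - 87845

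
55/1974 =55/1974 = 0.03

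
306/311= 306/311 = 0.98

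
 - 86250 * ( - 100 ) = 8625000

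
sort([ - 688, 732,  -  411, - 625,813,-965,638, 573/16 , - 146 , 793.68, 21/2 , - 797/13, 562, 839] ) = [ - 965, - 688, - 625,  -  411, - 146, - 797/13 , 21/2 , 573/16,562,638,732, 793.68 , 813, 839 ] 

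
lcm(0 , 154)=0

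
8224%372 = 40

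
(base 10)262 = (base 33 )7V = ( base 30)8M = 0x106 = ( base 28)9a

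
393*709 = 278637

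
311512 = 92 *3386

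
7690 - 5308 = 2382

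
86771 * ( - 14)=  -  1214794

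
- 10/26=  - 5/13 = - 0.38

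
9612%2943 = 783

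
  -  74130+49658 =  -24472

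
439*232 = 101848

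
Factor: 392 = 2^3*7^2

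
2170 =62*35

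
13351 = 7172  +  6179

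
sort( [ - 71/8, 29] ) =[ - 71/8,29 ] 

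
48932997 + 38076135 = 87009132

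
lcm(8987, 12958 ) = 557194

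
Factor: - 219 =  - 3^1*73^1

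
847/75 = 847/75 = 11.29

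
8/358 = 4/179 = 0.02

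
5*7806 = 39030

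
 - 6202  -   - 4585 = -1617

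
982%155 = 52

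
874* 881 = 769994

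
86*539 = 46354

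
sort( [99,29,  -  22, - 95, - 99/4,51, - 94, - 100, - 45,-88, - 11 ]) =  [-100,-95, - 94 ,-88, - 45 ,-99/4, - 22, - 11,29,51,  99]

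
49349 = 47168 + 2181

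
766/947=766/947=0.81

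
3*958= 2874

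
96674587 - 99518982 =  - 2844395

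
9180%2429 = 1893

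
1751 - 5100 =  - 3349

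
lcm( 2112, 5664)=124608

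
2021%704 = 613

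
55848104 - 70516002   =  -14667898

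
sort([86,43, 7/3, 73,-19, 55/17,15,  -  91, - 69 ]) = [ - 91,  -  69, - 19,7/3,55/17,15,43, 73,86 ] 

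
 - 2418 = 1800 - 4218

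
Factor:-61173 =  - 3^2*7^1 * 971^1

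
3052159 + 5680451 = 8732610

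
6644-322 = 6322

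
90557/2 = 45278 + 1/2   =  45278.50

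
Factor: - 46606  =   - 2^1*7^1* 3329^1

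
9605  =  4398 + 5207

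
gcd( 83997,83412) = 9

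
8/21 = 8/21 = 0.38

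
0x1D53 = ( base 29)8qp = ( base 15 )2357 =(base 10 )7507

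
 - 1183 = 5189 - 6372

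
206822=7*29546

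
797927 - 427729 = 370198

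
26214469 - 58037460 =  - 31822991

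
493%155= 28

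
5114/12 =2557/6 = 426.17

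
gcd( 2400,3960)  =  120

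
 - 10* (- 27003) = 270030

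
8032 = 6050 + 1982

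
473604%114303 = 16392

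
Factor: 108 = 2^2 * 3^3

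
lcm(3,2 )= 6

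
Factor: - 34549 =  - 34549^1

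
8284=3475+4809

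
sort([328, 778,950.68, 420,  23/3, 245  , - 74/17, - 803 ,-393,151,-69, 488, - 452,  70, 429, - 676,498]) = [ - 803 , -676,-452, - 393, - 69 , - 74/17,23/3, 70, 151, 245, 328, 420, 429, 488,498,  778, 950.68] 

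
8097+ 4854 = 12951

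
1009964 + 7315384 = 8325348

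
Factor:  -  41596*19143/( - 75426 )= 2^1  *  3^2 * 13^( - 1 )*709^1*967^( - 1)*10399^1 = 132712038/12571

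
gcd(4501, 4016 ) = 1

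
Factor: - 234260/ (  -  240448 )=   265/272 = 2^(  -  4)* 5^1*17^(-1)*53^1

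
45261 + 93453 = 138714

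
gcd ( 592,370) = 74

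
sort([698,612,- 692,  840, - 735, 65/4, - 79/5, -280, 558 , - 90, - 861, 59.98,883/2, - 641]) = [ - 861, - 735, - 692, - 641, - 280, - 90,-79/5,65/4,  59.98 , 883/2,  558, 612,698,  840]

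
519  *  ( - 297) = -154143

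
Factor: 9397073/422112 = 2^(-5 )*3^( - 1) * 7^2 * 17^1 * 29^1*389^1*4397^( - 1)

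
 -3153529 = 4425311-7578840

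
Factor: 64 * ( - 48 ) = -2^10 * 3^1 = - 3072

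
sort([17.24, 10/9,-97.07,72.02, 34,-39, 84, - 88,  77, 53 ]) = [ - 97.07, - 88,- 39, 10/9, 17.24, 34, 53,72.02, 77, 84] 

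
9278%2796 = 890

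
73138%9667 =5469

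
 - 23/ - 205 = 23/205 = 0.11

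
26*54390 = 1414140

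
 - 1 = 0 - 1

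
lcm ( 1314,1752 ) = 5256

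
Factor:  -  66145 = - 5^1*13229^1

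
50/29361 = 50/29361 = 0.00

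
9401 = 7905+1496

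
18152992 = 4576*3967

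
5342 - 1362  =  3980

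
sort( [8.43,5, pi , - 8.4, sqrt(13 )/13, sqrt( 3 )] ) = [ - 8.4,  sqrt( 13 ) /13, sqrt( 3), pi,  5, 8.43]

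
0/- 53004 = 0/1 = - 0.00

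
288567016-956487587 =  - 667920571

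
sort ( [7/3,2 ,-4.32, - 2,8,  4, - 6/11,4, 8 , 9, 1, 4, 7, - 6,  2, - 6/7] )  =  [ - 6, - 4.32,-2,-6/7,  -  6/11, 1, 2,  2, 7/3, 4, 4,4, 7, 8, 8,9]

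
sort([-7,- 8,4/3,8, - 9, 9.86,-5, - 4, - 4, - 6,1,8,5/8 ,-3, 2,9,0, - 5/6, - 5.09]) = [-9, - 8,-7, - 6, - 5.09,-5 , - 4, - 4, - 3, - 5/6, 0,5/8,1, 4/3,  2,  8,8,9,9.86] 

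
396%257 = 139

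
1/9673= 1/9673= 0.00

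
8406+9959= 18365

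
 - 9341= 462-9803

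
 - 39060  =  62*(  -  630 )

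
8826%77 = 48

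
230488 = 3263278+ - 3032790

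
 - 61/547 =  -  1+ 486/547  =  - 0.11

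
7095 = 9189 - 2094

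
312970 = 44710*7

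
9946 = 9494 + 452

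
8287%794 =347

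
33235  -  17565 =15670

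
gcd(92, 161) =23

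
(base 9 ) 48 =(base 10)44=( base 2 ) 101100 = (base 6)112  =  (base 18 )28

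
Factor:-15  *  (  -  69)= 3^2* 5^1 * 23^1 = 1035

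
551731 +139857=691588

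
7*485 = 3395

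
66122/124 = 33061/62 = 533.24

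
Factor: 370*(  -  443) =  - 163910 = - 2^1*5^1*37^1*443^1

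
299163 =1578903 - 1279740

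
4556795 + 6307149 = 10863944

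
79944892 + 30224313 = 110169205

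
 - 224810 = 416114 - 640924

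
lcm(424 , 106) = 424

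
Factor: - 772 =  - 2^2*193^1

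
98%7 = 0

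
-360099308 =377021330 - 737120638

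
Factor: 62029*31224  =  1936793496  =  2^3*3^1*11^1*1301^1*5639^1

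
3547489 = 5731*619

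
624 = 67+557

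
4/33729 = 4/33729 = 0.00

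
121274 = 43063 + 78211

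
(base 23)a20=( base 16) 14d8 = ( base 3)21022122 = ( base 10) 5336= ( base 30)5RQ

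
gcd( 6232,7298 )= 82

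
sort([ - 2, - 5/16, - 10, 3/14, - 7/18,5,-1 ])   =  [-10, - 2, - 1, - 7/18, -5/16,3/14,  5 ] 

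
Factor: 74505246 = 2^1*3^1*47^1*431^1*613^1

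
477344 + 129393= 606737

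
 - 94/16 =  - 6 + 1/8 = - 5.88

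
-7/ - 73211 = 7/73211 = 0.00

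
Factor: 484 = 2^2*11^2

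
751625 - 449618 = 302007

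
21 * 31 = 651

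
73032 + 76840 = 149872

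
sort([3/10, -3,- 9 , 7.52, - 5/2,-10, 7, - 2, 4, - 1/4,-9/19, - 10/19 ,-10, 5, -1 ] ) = [ - 10, - 10, - 9,  -  3, - 5/2, -2,  -  1,  -  10/19 , - 9/19,  -  1/4, 3/10, 4, 5,  7, 7.52]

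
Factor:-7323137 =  - 7323137^1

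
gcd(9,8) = 1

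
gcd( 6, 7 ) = 1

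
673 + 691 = 1364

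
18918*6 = 113508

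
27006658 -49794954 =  - 22788296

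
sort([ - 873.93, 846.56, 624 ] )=[ - 873.93, 624,  846.56] 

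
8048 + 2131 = 10179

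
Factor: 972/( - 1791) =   -  108/199 = -2^2*3^3*199^( - 1 )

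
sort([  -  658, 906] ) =[- 658,906] 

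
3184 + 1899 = 5083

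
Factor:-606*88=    - 2^4*3^1*11^1*101^1 =-53328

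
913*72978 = 66628914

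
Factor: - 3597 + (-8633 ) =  - 12230 =- 2^1* 5^1*1223^1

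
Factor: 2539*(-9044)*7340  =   - 168546335440 = -2^4*5^1*7^1*17^1 * 19^1*367^1*2539^1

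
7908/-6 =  - 1318/1 = - 1318.00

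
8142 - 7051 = 1091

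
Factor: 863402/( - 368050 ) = - 997/425= -5^( - 2)*17^( - 1)*997^1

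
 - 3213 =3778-6991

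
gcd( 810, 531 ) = 9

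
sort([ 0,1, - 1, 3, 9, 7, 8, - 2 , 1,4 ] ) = [-2, - 1,0, 1 , 1, 3,4, 7,8 , 9]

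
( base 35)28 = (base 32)2E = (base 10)78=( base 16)4E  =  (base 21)3F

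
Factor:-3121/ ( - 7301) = 7^ (-2)*149^( - 1 )*3121^1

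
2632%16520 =2632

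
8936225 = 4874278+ 4061947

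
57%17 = 6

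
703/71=9 + 64/71 = 9.90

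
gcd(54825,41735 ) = 85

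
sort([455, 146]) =[146, 455 ]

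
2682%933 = 816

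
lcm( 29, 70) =2030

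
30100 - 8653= 21447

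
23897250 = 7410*3225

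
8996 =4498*2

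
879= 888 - 9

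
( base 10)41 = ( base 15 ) 2B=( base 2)101001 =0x29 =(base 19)23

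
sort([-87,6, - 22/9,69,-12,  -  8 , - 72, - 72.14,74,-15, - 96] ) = [-96,- 87,-72.14, - 72,  -  15, - 12,  -  8, - 22/9, 6, 69,74] 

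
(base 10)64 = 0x40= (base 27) 2a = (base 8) 100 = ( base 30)24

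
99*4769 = 472131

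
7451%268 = 215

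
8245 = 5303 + 2942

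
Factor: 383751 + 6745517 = 7129268 = 2^2*211^1*8447^1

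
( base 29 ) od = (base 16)2C5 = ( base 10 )709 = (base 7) 2032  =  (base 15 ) 324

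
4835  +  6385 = 11220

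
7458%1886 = 1800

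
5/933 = 5/933 = 0.01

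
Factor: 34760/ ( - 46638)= - 2^2*3^ ( - 2)*5^1*11^1*79^1*2591^( - 1) = - 17380/23319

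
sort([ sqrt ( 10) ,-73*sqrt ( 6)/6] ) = [ - 73*sqrt ( 6) /6,sqrt( 10 )]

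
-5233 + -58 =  -5291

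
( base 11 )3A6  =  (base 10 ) 479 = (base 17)1B3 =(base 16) 1df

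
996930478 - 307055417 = 689875061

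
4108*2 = 8216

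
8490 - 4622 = 3868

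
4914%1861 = 1192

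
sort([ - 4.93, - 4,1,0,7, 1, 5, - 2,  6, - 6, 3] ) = [- 6, - 4.93, - 4, - 2, 0,1,1,3, 5, 6,7] 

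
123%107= 16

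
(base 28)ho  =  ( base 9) 615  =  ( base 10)500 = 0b111110100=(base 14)27a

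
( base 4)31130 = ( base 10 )860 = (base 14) 456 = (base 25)19a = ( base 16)35C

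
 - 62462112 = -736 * 84867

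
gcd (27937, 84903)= 91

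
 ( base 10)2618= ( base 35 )24s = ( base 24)4d2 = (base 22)590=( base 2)101000111010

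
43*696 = 29928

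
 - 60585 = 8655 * ( - 7) 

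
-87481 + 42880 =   -  44601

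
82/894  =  41/447 = 0.09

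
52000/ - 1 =- 52000 + 0/1  =  - 52000.00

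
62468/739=62468/739 = 84.53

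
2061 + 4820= 6881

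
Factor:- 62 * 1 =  - 2^1*31^1= -62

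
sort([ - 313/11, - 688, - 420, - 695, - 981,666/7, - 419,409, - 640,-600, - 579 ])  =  [ - 981, - 695, - 688, - 640, - 600, - 579, - 420, - 419, - 313/11, 666/7 , 409] 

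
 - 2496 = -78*32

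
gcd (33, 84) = 3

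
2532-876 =1656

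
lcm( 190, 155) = 5890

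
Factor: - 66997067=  - 1217^1*55051^1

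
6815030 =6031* 1130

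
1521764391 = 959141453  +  562622938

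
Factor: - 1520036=- 2^2*7^1*54287^1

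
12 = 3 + 9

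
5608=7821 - 2213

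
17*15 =255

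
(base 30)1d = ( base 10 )43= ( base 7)61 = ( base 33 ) 1A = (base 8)53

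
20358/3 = 6786 =6786.00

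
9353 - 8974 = 379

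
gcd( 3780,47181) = 3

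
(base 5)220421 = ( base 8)16673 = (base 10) 7611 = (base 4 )1312323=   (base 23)e8l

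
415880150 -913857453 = -497977303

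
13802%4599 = 5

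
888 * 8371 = 7433448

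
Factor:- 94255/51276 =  - 2^(-2)  *3^( - 1 )*5^1*7^1*2693^1*4273^( - 1) 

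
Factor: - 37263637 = -29^1*439^1*2927^1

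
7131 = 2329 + 4802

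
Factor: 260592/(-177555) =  - 976/665= - 2^4*5^(-1 )*7^( - 1)* 19^(  -  1) * 61^1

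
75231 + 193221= 268452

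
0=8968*0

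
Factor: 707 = 7^1*101^1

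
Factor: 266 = 2^1* 7^1* 19^1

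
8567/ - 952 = - 8567/952 = - 9.00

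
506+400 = 906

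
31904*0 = 0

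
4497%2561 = 1936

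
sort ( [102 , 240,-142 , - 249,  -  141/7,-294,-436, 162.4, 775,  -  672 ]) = [ - 672, - 436,  -  294,-249,  -  142, - 141/7, 102, 162.4, 240,775]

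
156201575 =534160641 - 377959066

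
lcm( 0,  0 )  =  0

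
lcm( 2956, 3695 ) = 14780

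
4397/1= 4397 = 4397.00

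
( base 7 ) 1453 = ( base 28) KH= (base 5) 4302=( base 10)577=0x241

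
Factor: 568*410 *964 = 2^6*5^1*41^1*71^1 * 241^1 = 224496320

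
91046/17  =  5355+11/17 = 5355.65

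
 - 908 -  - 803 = - 105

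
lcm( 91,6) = 546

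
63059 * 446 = 28124314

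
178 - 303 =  -125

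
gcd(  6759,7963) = 1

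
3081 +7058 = 10139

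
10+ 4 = 14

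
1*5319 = 5319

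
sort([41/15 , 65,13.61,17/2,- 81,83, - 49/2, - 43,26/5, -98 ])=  [ - 98, - 81, - 43,  -  49/2, 41/15, 26/5,  17/2,13.61 , 65,  83]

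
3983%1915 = 153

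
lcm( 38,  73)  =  2774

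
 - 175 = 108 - 283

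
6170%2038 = 56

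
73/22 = 73/22 = 3.32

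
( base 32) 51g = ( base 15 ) 17e8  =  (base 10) 5168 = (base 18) fh2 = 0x1430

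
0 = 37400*0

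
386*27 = 10422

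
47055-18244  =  28811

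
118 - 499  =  - 381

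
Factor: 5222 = 2^1*7^1 * 373^1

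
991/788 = 1 + 203/788 = 1.26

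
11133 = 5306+5827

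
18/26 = 9/13 = 0.69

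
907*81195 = 73643865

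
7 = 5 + 2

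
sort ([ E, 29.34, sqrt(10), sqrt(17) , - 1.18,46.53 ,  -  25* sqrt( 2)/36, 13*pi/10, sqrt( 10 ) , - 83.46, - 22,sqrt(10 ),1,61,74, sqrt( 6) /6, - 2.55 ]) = [  -  83.46,-22, - 2.55, - 1.18,  -  25*sqrt(2 )/36, sqrt(6 ) /6,1, E,sqrt( 10 ), sqrt(10),  sqrt ( 10 ),13*pi/10, sqrt(17), 29.34,  46.53, 61,74] 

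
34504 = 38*908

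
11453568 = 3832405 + 7621163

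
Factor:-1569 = - 3^1*523^1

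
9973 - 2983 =6990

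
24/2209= 24/2209 = 0.01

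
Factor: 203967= 3^2 *131^1 * 173^1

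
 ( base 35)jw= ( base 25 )12M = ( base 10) 697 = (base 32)lp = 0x2B9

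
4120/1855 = 2+82/371 = 2.22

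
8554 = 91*94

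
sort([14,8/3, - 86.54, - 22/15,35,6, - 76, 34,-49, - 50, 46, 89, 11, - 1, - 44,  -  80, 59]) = [ - 86.54, - 80,-76, - 50, -49, - 44, - 22/15, - 1, 8/3, 6,  11 , 14, 34,35, 46, 59, 89 ]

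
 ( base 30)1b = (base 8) 51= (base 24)1h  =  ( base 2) 101001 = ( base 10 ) 41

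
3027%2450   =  577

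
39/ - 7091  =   - 1 +7052/7091 = - 0.01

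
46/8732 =23/4366 = 0.01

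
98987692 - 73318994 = 25668698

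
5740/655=1148/131= 8.76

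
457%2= 1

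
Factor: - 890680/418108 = - 2^1*5^1*7^1 * 3181^1*104527^( -1 ) =- 222670/104527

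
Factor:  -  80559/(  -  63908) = 2^( - 2 )*3^2*13^(-1)*1229^( - 1)*8951^1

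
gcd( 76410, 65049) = 3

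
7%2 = 1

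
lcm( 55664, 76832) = 5455072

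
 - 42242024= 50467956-92709980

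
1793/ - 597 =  - 4 + 595/597   =  - 3.00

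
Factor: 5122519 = 293^1 * 17483^1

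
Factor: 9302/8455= 2^1 * 5^ ( - 1) *19^(- 1)*  89^(-1)*4651^1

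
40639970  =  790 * 51443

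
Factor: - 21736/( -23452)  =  2^1*19^1*41^( - 1) = 38/41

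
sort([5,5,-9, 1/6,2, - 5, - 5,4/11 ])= [ - 9, - 5, - 5,  1/6, 4/11,  2, 5, 5 ] 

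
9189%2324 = 2217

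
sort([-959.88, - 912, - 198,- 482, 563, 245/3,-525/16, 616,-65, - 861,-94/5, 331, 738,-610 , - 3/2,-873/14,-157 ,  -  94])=[-959.88,-912, - 861, - 610, - 482, - 198,-157,-94, - 65,- 873/14 , - 525/16,-94/5, - 3/2,245/3 , 331, 563,616, 738]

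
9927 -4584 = 5343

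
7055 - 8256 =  - 1201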